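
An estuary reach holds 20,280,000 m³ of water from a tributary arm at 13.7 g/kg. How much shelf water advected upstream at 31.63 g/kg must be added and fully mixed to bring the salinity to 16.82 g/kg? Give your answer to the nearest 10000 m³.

4270000 m³

Salt balance: 20,280,000×13.7 + V×31.63 = (20,280,000+V)×16.82
277,836,000 + 31.63V = 341,109,600 + 16.82V
63,273,600 = 14.81V
V = 4,272,356.52 m³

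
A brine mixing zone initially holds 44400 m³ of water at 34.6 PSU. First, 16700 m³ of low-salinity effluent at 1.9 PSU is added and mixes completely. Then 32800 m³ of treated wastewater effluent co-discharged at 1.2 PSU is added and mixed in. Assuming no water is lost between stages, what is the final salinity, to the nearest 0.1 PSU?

17.1 PSU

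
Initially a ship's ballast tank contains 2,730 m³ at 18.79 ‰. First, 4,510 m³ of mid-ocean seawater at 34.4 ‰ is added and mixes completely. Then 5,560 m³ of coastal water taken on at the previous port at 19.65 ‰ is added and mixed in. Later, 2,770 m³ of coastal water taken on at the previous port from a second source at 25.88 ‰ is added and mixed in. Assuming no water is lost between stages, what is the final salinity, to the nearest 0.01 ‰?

24.88 ‰

Conserving salt mass:
Initial salt = 2,730×18.79 = 51,296.7
After stage 1: salt = 51,296.7 + 4,510×34.4 = 206,440.7; volume = 7,240 m³; S = 28.514 ‰
After stage 2: salt = 206,440.7 + 5,560×19.65 = 315,694.7; volume = 12,800 m³; S = 24.664 ‰
After stage 3: salt = 315,694.7 + 2,770×25.88 = 387,382.3; volume = 15,570 m³
S = 387,382.3 / 15,570 = 24.88 ‰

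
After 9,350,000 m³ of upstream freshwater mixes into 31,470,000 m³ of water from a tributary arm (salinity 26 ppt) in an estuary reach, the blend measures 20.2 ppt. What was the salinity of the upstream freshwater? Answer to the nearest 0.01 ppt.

Salt balance: 31,470,000×26 + 9,350,000×S = 40,820,000×20.2
818,220,000 + 9,350,000·S = 824,564,000
S = (824,564,000 − 818,220,000) / 9,350,000 = 0.6785 ppt

0.68 ppt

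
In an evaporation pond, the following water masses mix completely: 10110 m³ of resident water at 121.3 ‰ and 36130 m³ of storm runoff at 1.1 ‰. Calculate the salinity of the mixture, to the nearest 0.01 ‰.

27.38 ‰

Mass of salt is conserved:
salt = 10,110×121.3 + 36,130×1.1 = 1,226,343 + 39,743 = 1,266,086
volume = 10,110 + 36,130 = 46,240 m³
S = 1,266,086 / 46,240 = 27.3808 ‰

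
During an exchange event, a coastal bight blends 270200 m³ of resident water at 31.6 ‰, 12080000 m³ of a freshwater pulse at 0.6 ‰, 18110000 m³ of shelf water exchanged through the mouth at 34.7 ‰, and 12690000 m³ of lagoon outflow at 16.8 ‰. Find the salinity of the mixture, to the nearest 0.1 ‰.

Weighted by volume,
salt = 270,200×31.6 + 12,080,000×0.6 + 18,110,000×34.7 + 12,690,000×16.8 = 8,538,320 + 7,248,000 + 628,417,000 + 213,192,000 = 857,395,320
volume = 270,200 + 12,080,000 + 18,110,000 + 12,690,000 = 43,150,200 m³
S = 857,395,320 / 43,150,200 = 19.87 ‰

19.9 ‰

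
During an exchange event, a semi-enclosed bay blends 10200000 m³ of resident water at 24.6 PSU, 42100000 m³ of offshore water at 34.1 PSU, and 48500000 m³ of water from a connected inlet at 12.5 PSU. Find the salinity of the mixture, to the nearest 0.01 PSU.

22.75 PSU

Mass of salt is conserved:
salt = 10,200,000×24.6 + 42,100,000×34.1 + 48,500,000×12.5 = 250,920,000 + 1,435,610,000 + 606,250,000 = 2,292,780,000
volume = 10,200,000 + 42,100,000 + 48,500,000 = 100,800,000 m³
S = 2,292,780,000 / 100,800,000 = 22.7458 PSU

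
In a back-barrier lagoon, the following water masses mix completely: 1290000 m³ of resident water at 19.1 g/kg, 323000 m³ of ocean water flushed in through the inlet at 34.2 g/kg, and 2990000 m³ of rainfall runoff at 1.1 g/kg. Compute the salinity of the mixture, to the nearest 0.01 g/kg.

Salt balance:
salt = 1,290,000×19.1 + 323,000×34.2 + 2,990,000×1.1 = 24,639,000 + 11,046,600 + 3,289,000 = 38,974,600
volume = 1,290,000 + 323,000 + 2,990,000 = 4,603,000 m³
S = 38,974,600 / 4,603,000 = 8.4672 g/kg

8.47 g/kg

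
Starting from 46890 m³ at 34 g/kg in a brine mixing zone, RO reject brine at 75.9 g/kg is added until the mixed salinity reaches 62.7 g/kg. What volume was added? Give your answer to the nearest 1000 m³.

Salt balance: 46,890×34 + V×75.9 = (46,890+V)×62.7
1,594,260 + 75.9V = 2,940,003 + 62.7V
1,345,743 = 13.2V
V = 101,950.23 m³

102000 m³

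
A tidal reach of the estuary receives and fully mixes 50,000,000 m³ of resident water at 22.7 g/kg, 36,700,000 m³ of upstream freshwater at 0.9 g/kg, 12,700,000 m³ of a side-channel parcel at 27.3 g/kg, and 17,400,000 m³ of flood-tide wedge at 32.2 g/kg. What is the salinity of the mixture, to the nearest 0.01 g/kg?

By conservation of dissolved salt,
salt = 50,000,000×22.7 + 36,700,000×0.9 + 12,700,000×27.3 + 17,400,000×32.2 = 1,135,000,000 + 33,030,000 + 346,710,000 + 560,280,000 = 2,075,020,000
volume = 50,000,000 + 36,700,000 + 12,700,000 + 17,400,000 = 116,800,000 m³
S = 2,075,020,000 / 116,800,000 = 17.7656 g/kg

17.77 g/kg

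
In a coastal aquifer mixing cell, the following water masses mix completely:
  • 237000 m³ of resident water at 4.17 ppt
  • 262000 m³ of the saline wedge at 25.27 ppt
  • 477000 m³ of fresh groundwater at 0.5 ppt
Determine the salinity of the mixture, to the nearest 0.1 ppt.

8.0 ppt

Salt balance:
salt = 237,000×4.17 + 262,000×25.27 + 477,000×0.5 = 988,290 + 6,620,740 + 238,500 = 7,847,530
volume = 237,000 + 262,000 + 477,000 = 976,000 m³
S = 7,847,530 / 976,000 = 8.041 ppt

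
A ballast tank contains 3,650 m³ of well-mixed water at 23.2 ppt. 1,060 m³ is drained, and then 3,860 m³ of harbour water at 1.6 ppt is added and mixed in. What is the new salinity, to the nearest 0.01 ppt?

10.27 ppt

Remaining after removal: 2,590 m³ at 23.2 ppt (salt = 60,088)
After addition: salt = 60,088 + 3,860×1.6 = 66,264; volume = 6,450 m³
S = 66,264 / 6,450 = 10.2735 ppt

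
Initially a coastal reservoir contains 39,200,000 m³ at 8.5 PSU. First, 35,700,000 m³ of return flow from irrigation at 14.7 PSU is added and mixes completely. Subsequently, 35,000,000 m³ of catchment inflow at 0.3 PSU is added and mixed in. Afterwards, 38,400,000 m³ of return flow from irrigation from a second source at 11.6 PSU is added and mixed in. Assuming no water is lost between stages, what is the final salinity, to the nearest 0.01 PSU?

By conservation of dissolved salt,
Initial salt = 39,200,000×8.5 = 333,200,000
After stage 1: salt = 333,200,000 + 35,700,000×14.7 = 857,990,000; volume = 74,900,000 m³; S = 11.455 PSU
After stage 2: salt = 857,990,000 + 35,000,000×0.3 = 868,490,000; volume = 109,900,000 m³; S = 7.903 PSU
After stage 3: salt = 868,490,000 + 38,400,000×11.6 = 1,313,930,000; volume = 148,300,000 m³
S = 1,313,930,000 / 148,300,000 = 8.8599 PSU

8.86 PSU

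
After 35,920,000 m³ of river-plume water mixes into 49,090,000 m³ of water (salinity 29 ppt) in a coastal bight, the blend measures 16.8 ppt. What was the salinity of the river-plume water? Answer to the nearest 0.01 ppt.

Salt balance: 49,090,000×29 + 35,920,000×S = 85,010,000×16.8
1,423,610,000 + 35,920,000·S = 1,428,168,000
S = (1,428,168,000 − 1,423,610,000) / 35,920,000 = 0.1269 ppt

0.13 ppt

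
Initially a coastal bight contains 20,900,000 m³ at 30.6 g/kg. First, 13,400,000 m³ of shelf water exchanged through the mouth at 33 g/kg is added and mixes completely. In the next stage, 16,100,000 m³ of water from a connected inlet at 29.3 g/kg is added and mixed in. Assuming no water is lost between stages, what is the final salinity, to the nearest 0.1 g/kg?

30.8 g/kg

Total salt / total volume:
Initial salt = 20,900,000×30.6 = 639,540,000
After stage 1: salt = 639,540,000 + 13,400,000×33 = 1,081,740,000; volume = 34,300,000 m³; S = 31.538 g/kg
After stage 2: salt = 1,081,740,000 + 16,100,000×29.3 = 1,553,470,000; volume = 50,400,000 m³
S = 1,553,470,000 / 50,400,000 = 30.8228 g/kg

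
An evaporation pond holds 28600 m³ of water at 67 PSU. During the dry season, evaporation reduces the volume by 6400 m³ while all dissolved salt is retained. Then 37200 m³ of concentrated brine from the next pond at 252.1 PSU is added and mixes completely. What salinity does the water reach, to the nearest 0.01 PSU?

After evaporation: salt = 28,600×67 = 1,916,200; volume = 28,600 − 6,400 = 22,200 m³
After mixing: salt = 1,916,200 + 37,200×252.1 = 11,294,320; volume = 22,200 + 37,200 = 59,400 m³
S = 11,294,320 / 59,400 = 190.1401 PSU

190.14 PSU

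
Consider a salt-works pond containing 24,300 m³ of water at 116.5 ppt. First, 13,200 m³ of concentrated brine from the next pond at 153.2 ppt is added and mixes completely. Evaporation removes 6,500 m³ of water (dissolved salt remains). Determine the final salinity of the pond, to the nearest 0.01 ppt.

156.55 ppt

After mixing: salt = 24,300×116.5 + 13,200×153.2 = 4,853,190; volume = 37,500 m³
After evaporation: salt unchanged = 4,853,190; volume = 37,500 − 6,500 = 31,000 m³
S = 4,853,190 / 31,000 = 156.5545 ppt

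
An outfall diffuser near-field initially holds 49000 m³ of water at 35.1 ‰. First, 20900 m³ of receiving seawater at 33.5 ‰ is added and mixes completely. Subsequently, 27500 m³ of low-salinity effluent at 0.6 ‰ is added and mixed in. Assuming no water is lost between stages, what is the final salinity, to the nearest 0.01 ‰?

Total salt / total volume:
Initial salt = 49,000×35.1 = 1,719,900
After stage 1: salt = 1,719,900 + 20,900×33.5 = 2,420,050; volume = 69,900 m³; S = 34.622 ‰
After stage 2: salt = 2,420,050 + 27,500×0.6 = 2,436,550; volume = 97,400 m³
S = 2,436,550 / 97,400 = 25.0159 ‰

25.02 ‰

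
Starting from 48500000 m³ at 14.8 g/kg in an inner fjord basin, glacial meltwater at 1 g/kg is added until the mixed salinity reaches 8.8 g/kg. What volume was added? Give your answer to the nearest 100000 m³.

Salt balance: 48,500,000×14.8 + V×1 = (48,500,000+V)×8.8
717,800,000 + 1V = 426,800,000 + 8.8V
291,000,000 = 7.8V
V = 37,307,692.31 m³

37300000 m³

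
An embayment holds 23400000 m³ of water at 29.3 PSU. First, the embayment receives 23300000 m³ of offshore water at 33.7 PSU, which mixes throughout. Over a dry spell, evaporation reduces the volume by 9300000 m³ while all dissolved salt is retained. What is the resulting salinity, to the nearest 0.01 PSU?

After mixing: salt = 23,400,000×29.3 + 23,300,000×33.7 = 1,470,830,000; volume = 46,700,000 m³
After evaporation: salt unchanged = 1,470,830,000; volume = 46,700,000 − 9,300,000 = 37,400,000 m³
S = 1,470,830,000 / 37,400,000 = 39.327 PSU

39.33 PSU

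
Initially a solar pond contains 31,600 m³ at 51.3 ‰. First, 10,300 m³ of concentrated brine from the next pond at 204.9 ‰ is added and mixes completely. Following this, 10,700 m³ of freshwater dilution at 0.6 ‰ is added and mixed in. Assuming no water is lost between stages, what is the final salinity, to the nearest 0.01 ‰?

71.06 ‰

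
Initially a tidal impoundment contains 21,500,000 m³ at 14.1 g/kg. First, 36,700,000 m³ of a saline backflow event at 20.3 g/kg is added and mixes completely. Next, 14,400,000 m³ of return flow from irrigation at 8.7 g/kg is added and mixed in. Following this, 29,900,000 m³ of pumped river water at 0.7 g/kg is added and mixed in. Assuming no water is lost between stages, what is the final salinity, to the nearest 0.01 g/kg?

11.65 g/kg

Total salt / total volume:
Initial salt = 21,500,000×14.1 = 303,150,000
After stage 1: salt = 303,150,000 + 36,700,000×20.3 = 1,048,160,000; volume = 58,200,000 m³; S = 18.01 g/kg
After stage 2: salt = 1,048,160,000 + 14,400,000×8.7 = 1,173,440,000; volume = 72,600,000 m³; S = 16.163 g/kg
After stage 3: salt = 1,173,440,000 + 29,900,000×0.7 = 1,194,370,000; volume = 102,500,000 m³
S = 1,194,370,000 / 102,500,000 = 11.6524 g/kg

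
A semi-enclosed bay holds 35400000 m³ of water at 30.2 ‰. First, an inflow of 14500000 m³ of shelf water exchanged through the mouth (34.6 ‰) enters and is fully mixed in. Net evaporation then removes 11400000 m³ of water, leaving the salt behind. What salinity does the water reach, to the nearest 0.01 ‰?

40.80 ‰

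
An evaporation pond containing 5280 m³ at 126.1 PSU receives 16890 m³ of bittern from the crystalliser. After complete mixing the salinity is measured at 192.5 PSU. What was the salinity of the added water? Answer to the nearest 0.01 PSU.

Salt balance: 5,280×126.1 + 16,890×S = 22,170×192.5
665,808 + 16,890·S = 4,267,725
S = (4,267,725 − 665,808) / 16,890 = 213.2574 PSU

213.26 PSU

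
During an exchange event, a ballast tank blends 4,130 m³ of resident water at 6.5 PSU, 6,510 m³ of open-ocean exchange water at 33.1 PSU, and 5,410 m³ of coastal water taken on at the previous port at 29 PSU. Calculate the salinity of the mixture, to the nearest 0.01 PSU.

24.87 PSU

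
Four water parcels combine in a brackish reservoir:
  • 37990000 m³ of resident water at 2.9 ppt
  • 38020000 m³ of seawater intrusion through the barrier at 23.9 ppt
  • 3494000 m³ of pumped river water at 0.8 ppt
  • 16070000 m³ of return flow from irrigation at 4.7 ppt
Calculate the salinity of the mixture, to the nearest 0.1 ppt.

Salt balance:
salt = 37,990,000×2.9 + 38,020,000×23.9 + 3,494,000×0.8 + 16,070,000×4.7 = 110,171,000 + 908,678,000 + 2,795,200 + 75,529,000 = 1,097,173,200
volume = 37,990,000 + 38,020,000 + 3,494,000 + 16,070,000 = 95,574,000 m³
S = 1,097,173,200 / 95,574,000 = 11.48 ppt

11.5 ppt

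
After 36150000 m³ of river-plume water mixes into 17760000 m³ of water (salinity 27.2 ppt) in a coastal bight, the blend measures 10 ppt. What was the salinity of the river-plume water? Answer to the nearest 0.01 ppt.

1.55 ppt

Salt balance: 17,760,000×27.2 + 36,150,000×S = 53,910,000×10
483,072,000 + 36,150,000·S = 539,100,000
S = (539,100,000 − 483,072,000) / 36,150,000 = 1.5499 ppt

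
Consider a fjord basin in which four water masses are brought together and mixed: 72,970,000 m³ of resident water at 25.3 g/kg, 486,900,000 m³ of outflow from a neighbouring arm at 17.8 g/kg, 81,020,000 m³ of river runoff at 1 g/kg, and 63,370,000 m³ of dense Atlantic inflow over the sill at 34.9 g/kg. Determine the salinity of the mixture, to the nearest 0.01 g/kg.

18.18 g/kg

Weighted by volume,
salt = 72,970,000×25.3 + 486,900,000×17.8 + 81,020,000×1 + 63,370,000×34.9 = 1,846,141,000 + 8,666,820,000 + 81,020,000 + 2,211,613,000 = 12,805,594,000
volume = 72,970,000 + 486,900,000 + 81,020,000 + 63,370,000 = 704,260,000 m³
S = 12,805,594,000 / 704,260,000 = 18.183 g/kg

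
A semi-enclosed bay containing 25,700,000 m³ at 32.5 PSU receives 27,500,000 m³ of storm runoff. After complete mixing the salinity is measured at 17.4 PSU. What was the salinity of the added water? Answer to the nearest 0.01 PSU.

3.29 PSU

Salt balance: 25,700,000×32.5 + 27,500,000×S = 53,200,000×17.4
835,250,000 + 27,500,000·S = 925,680,000
S = (925,680,000 − 835,250,000) / 27,500,000 = 3.2884 PSU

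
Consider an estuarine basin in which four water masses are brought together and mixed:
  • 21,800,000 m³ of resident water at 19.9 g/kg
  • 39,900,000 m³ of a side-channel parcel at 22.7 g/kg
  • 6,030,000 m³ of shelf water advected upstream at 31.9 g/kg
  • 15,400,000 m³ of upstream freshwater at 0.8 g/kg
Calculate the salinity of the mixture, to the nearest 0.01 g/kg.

18.58 g/kg

Total salt / total volume:
salt = 21,800,000×19.9 + 39,900,000×22.7 + 6,030,000×31.9 + 15,400,000×0.8 = 433,820,000 + 905,730,000 + 192,357,000 + 12,320,000 = 1,544,227,000
volume = 21,800,000 + 39,900,000 + 6,030,000 + 15,400,000 = 83,130,000 m³
S = 1,544,227,000 / 83,130,000 = 18.576 g/kg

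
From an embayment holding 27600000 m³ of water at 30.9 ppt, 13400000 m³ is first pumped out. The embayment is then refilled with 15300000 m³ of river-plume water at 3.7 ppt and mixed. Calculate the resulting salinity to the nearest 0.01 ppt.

16.79 ppt

Remaining after removal: 14,200,000 m³ at 30.9 ppt (salt = 438,780,000)
After addition: salt = 438,780,000 + 15,300,000×3.7 = 495,390,000; volume = 29,500,000 m³
S = 495,390,000 / 29,500,000 = 16.7929 ppt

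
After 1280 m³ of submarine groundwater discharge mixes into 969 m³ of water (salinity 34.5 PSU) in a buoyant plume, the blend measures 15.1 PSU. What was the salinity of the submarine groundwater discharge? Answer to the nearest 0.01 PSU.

Salt balance: 969×34.5 + 1,280×S = 2,249×15.1
33,430.5 + 1,280·S = 33,959.9
S = (33,959.9 − 33,430.5) / 1,280 = 0.4136 PSU

0.41 PSU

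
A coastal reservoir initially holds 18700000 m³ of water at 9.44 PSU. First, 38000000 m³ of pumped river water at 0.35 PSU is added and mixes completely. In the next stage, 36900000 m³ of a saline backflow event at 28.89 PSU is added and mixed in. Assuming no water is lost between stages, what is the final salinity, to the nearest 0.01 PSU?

13.42 PSU

Weighted by volume,
Initial salt = 18,700,000×9.44 = 176,528,000
After stage 1: salt = 176,528,000 + 38,000,000×0.35 = 189,828,000; volume = 56,700,000 m³; S = 3.348 PSU
After stage 2: salt = 189,828,000 + 36,900,000×28.89 = 1,255,869,000; volume = 93,600,000 m³
S = 1,255,869,000 / 93,600,000 = 13.4174 PSU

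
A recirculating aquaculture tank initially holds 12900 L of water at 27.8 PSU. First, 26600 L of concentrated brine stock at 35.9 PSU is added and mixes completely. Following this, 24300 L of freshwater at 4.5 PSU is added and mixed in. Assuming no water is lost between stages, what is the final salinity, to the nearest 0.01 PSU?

Conserving salt mass:
Initial salt = 12,900×27.8 = 358,620
After stage 1: salt = 358,620 + 26,600×35.9 = 1,313,560; volume = 39,500 L; S = 33.255 PSU
After stage 2: salt = 1,313,560 + 24,300×4.5 = 1,422,910; volume = 63,800 L
S = 1,422,910 / 63,800 = 22.3027 PSU

22.30 PSU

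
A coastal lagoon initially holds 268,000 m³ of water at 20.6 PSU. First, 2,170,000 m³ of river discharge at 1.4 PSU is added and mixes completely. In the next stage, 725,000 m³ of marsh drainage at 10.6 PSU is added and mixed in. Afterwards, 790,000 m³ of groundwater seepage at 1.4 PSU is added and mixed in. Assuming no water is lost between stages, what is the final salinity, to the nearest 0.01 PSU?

4.39 PSU

Conserving salt mass:
Initial salt = 268,000×20.6 = 5,520,800
After stage 1: salt = 5,520,800 + 2,170,000×1.4 = 8,558,800; volume = 2,438,000 m³; S = 3.511 PSU
After stage 2: salt = 8,558,800 + 725,000×10.6 = 16,243,800; volume = 3,163,000 m³; S = 5.136 PSU
After stage 3: salt = 16,243,800 + 790,000×1.4 = 17,349,800; volume = 3,953,000 m³
S = 17,349,800 / 3,953,000 = 4.389 PSU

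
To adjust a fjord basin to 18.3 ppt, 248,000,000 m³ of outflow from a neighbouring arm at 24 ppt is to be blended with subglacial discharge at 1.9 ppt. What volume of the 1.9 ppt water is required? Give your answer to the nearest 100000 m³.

86200000 m³

Salt balance: 248,000,000×24 + V×1.9 = (248,000,000+V)×18.3
5,952,000,000 + 1.9V = 4,538,400,000 + 18.3V
1,413,600,000 = 16.4V
V = 86,195,121.95 m³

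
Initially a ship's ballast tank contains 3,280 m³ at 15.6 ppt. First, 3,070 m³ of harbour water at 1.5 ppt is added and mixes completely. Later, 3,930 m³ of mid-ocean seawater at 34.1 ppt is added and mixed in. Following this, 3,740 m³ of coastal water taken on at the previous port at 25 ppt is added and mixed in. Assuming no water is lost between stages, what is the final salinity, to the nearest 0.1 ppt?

Total salt / total volume:
Initial salt = 3,280×15.6 = 51,168
After stage 1: salt = 51,168 + 3,070×1.5 = 55,773; volume = 6,350 m³; S = 8.783 ppt
After stage 2: salt = 55,773 + 3,930×34.1 = 189,786; volume = 10,280 m³; S = 18.462 ppt
After stage 3: salt = 189,786 + 3,740×25 = 283,286; volume = 14,020 m³
S = 283,286 / 14,020 = 20.2058 ppt

20.2 ppt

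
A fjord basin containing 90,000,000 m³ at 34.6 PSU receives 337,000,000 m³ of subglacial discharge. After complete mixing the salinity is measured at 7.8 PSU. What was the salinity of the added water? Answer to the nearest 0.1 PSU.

Salt balance: 90,000,000×34.6 + 337,000,000×S = 427,000,000×7.8
3,114,000,000 + 337,000,000·S = 3,330,600,000
S = (3,330,600,000 − 3,114,000,000) / 337,000,000 = 0.6427 PSU

0.6 PSU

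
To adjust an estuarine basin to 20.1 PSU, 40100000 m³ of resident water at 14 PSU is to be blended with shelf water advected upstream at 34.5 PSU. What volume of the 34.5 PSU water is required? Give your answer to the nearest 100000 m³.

17000000 m³

Salt balance: 40,100,000×14 + V×34.5 = (40,100,000+V)×20.1
561,400,000 + 34.5V = 806,010,000 + 20.1V
244,610,000 = 14.4V
V = 16,986,805.56 m³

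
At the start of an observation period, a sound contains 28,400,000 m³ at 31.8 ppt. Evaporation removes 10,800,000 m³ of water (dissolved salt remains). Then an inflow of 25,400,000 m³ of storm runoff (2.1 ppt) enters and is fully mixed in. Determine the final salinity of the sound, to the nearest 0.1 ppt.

After evaporation: salt = 28,400,000×31.8 = 903,120,000; volume = 28,400,000 − 10,800,000 = 17,600,000 m³
After mixing: salt = 903,120,000 + 25,400,000×2.1 = 956,460,000; volume = 17,600,000 + 25,400,000 = 43,000,000 m³
S = 956,460,000 / 43,000,000 = 22.2433 ppt

22.2 ppt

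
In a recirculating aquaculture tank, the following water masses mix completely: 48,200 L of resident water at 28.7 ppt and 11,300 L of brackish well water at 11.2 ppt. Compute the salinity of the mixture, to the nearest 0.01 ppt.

25.38 ppt

Mass of salt is conserved:
salt = 48,200×28.7 + 11,300×11.2 = 1,383,340 + 126,560 = 1,509,900
volume = 48,200 + 11,300 = 59,500 L
S = 1,509,900 / 59,500 = 25.3765 ppt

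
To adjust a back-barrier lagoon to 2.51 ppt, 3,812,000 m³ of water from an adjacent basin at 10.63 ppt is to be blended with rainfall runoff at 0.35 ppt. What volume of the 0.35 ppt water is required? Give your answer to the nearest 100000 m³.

14300000 m³

Salt balance: 3,812,000×10.63 + V×0.35 = (3,812,000+V)×2.51
40,521,560 + 0.35V = 9,568,120 + 2.51V
30,953,440 = 2.16V
V = 14,330,296.3 m³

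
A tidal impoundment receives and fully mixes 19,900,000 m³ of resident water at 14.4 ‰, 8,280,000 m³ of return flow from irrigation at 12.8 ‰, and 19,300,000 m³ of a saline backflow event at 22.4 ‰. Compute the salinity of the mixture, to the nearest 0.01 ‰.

17.37 ‰

Mass of salt is conserved:
salt = 19,900,000×14.4 + 8,280,000×12.8 + 19,300,000×22.4 = 286,560,000 + 105,984,000 + 432,320,000 = 824,864,000
volume = 19,900,000 + 8,280,000 + 19,300,000 = 47,480,000 m³
S = 824,864,000 / 47,480,000 = 17.3729 ‰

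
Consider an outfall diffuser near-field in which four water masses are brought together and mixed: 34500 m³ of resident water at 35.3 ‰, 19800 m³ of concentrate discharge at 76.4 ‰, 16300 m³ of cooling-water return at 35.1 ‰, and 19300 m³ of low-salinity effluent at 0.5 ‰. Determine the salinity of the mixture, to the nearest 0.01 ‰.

36.84 ‰

Total salt / total volume:
salt = 34,500×35.3 + 19,800×76.4 + 16,300×35.1 + 19,300×0.5 = 1,217,850 + 1,512,720 + 572,130 + 9,650 = 3,312,350
volume = 34,500 + 19,800 + 16,300 + 19,300 = 89,900 m³
S = 3,312,350 / 89,900 = 36.8448 ‰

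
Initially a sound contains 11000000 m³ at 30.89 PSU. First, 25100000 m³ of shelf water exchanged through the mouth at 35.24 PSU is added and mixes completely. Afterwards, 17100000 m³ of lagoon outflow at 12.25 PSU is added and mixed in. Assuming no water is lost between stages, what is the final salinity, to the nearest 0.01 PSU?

26.95 PSU

By conservation of dissolved salt,
Initial salt = 11,000,000×30.89 = 339,790,000
After stage 1: salt = 339,790,000 + 25,100,000×35.24 = 1,224,314,000; volume = 36,100,000 m³; S = 33.915 PSU
After stage 2: salt = 1,224,314,000 + 17,100,000×12.25 = 1,433,789,000; volume = 53,200,000 m³
S = 1,433,789,000 / 53,200,000 = 26.9509 PSU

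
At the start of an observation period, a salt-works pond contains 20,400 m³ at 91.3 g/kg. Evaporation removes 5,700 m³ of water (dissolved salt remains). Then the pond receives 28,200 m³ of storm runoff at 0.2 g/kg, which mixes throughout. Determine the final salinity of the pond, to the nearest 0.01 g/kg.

43.55 g/kg

After evaporation: salt = 20,400×91.3 = 1,862,520; volume = 20,400 − 5,700 = 14,700 m³
After mixing: salt = 1,862,520 + 28,200×0.2 = 1,868,160; volume = 14,700 + 28,200 = 42,900 m³
S = 1,868,160 / 42,900 = 43.5469 g/kg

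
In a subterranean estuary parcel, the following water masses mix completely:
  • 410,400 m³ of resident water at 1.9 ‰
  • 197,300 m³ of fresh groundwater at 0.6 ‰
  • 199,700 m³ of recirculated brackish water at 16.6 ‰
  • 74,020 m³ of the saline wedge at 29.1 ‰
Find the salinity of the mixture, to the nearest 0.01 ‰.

Total salt / total volume:
salt = 410,400×1.9 + 197,300×0.6 + 199,700×16.6 + 74,020×29.1 = 779,760 + 118,380 + 3,315,020 + 2,153,982 = 6,367,142
volume = 410,400 + 197,300 + 199,700 + 74,020 = 881,420 m³
S = 6,367,142 / 881,420 = 7.2237 ‰

7.22 ‰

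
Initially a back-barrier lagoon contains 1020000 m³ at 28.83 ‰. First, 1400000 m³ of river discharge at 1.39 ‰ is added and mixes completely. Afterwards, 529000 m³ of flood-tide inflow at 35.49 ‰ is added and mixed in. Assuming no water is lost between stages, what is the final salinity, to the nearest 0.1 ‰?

Conserving salt mass:
Initial salt = 1,020,000×28.83 = 29,406,600
After stage 1: salt = 29,406,600 + 1,400,000×1.39 = 31,352,600; volume = 2,420,000 m³; S = 12.956 ‰
After stage 2: salt = 31,352,600 + 529,000×35.49 = 50,126,810; volume = 2,949,000 m³
S = 50,126,810 / 2,949,000 = 16.9979 ‰

17.0 ‰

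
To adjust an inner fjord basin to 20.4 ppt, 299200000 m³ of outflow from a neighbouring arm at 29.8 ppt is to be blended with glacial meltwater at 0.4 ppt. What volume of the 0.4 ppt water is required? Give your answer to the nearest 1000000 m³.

141000000 m³

Salt balance: 299,200,000×29.8 + V×0.4 = (299,200,000+V)×20.4
8,916,160,000 + 0.4V = 6,103,680,000 + 20.4V
2,812,480,000 = 20V
V = 140,624,000 m³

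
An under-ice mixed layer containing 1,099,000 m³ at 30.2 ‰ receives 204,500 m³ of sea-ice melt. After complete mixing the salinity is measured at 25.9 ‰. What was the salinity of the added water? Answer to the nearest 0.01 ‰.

2.79 ‰

Salt balance: 1,099,000×30.2 + 204,500×S = 1,303,500×25.9
33,189,800 + 204,500·S = 33,760,650
S = (33,760,650 − 33,189,800) / 204,500 = 2.7914 ‰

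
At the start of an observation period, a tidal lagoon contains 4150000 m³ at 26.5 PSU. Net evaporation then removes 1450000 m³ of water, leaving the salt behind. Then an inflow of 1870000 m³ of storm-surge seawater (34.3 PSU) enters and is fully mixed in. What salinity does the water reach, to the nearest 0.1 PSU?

After evaporation: salt = 4,150,000×26.5 = 109,975,000; volume = 4,150,000 − 1,450,000 = 2,700,000 m³
After mixing: salt = 109,975,000 + 1,870,000×34.3 = 174,116,000; volume = 2,700,000 + 1,870,000 = 4,570,000 m³
S = 174,116,000 / 4,570,000 = 38.0998 PSU

38.1 PSU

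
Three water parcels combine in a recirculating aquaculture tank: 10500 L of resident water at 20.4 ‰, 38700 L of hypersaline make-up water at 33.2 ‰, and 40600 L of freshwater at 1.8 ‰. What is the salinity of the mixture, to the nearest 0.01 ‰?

17.51 ‰

By conservation of dissolved salt,
salt = 10,500×20.4 + 38,700×33.2 + 40,600×1.8 = 214,200 + 1,284,840 + 73,080 = 1,572,120
volume = 10,500 + 38,700 + 40,600 = 89,800 L
S = 1,572,120 / 89,800 = 17.5069 ‰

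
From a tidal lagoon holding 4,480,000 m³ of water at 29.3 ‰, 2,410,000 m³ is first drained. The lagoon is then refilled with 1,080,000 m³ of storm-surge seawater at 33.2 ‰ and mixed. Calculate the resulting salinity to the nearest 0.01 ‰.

30.64 ‰

Remaining after removal: 2,070,000 m³ at 29.3 ‰ (salt = 60,651,000)
After addition: salt = 60,651,000 + 1,080,000×33.2 = 96,507,000; volume = 3,150,000 m³
S = 96,507,000 / 3,150,000 = 30.6371 ‰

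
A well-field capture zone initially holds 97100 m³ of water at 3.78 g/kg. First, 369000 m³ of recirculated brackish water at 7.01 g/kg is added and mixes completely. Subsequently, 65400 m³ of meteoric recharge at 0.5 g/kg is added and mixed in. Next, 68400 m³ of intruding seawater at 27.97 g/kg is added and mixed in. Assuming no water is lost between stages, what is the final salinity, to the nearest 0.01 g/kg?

8.17 g/kg

By conservation of dissolved salt,
Initial salt = 97,100×3.78 = 367,038
After stage 1: salt = 367,038 + 369,000×7.01 = 2,953,728; volume = 466,100 m³; S = 6.337 g/kg
After stage 2: salt = 2,953,728 + 65,400×0.5 = 2,986,428; volume = 531,500 m³; S = 5.619 g/kg
After stage 3: salt = 2,986,428 + 68,400×27.97 = 4,899,576; volume = 599,900 m³
S = 4,899,576 / 599,900 = 8.1673 g/kg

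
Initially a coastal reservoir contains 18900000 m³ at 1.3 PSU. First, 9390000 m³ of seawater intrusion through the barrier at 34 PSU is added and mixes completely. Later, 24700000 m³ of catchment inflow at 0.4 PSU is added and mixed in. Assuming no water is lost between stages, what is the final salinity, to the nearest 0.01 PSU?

By conservation of dissolved salt,
Initial salt = 18,900,000×1.3 = 24,570,000
After stage 1: salt = 24,570,000 + 9,390,000×34 = 343,830,000; volume = 28,290,000 m³; S = 12.154 PSU
After stage 2: salt = 343,830,000 + 24,700,000×0.4 = 353,710,000; volume = 52,990,000 m³
S = 353,710,000 / 52,990,000 = 6.675 PSU

6.68 PSU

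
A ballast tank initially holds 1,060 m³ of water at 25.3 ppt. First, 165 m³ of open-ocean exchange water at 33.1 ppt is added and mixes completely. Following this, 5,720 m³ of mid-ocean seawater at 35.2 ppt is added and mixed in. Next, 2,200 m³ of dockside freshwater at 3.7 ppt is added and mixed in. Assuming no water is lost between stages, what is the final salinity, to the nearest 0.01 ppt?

26.44 ppt

By conservation of dissolved salt,
Initial salt = 1,060×25.3 = 26,818
After stage 1: salt = 26,818 + 165×33.1 = 32,279.5; volume = 1,225 m³; S = 26.351 ppt
After stage 2: salt = 32,279.5 + 5,720×35.2 = 233,623.5; volume = 6,945 m³; S = 33.639 ppt
After stage 3: salt = 233,623.5 + 2,200×3.7 = 241,763.5; volume = 9,145 m³
S = 241,763.5 / 9,145 = 26.4367 ppt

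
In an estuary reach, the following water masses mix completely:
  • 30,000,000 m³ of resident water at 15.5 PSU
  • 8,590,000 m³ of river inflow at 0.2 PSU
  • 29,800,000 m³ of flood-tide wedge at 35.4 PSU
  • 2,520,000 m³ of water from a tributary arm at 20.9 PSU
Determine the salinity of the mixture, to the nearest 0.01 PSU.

Weighted by volume,
salt = 30,000,000×15.5 + 8,590,000×0.2 + 29,800,000×35.4 + 2,520,000×20.9 = 465,000,000 + 1,718,000 + 1,054,920,000 + 52,668,000 = 1,574,306,000
volume = 30,000,000 + 8,590,000 + 29,800,000 + 2,520,000 = 70,910,000 m³
S = 1,574,306,000 / 70,910,000 = 22.2015 PSU

22.20 PSU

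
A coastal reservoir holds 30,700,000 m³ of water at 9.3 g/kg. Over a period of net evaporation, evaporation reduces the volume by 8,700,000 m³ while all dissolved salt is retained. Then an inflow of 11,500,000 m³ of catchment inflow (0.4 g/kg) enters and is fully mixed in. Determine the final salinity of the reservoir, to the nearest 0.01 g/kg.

After evaporation: salt = 30,700,000×9.3 = 285,510,000; volume = 30,700,000 − 8,700,000 = 22,000,000 m³
After mixing: salt = 285,510,000 + 11,500,000×0.4 = 290,110,000; volume = 22,000,000 + 11,500,000 = 33,500,000 m³
S = 290,110,000 / 33,500,000 = 8.66 g/kg

8.66 g/kg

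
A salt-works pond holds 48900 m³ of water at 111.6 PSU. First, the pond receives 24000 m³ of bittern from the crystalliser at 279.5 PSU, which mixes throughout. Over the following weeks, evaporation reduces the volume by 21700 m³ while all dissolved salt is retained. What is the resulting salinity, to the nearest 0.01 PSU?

After mixing: salt = 48,900×111.6 + 24,000×279.5 = 12,165,240; volume = 72,900 m³
After evaporation: salt unchanged = 12,165,240; volume = 72,900 − 21,700 = 51,200 m³
S = 12,165,240 / 51,200 = 237.6023 PSU

237.60 PSU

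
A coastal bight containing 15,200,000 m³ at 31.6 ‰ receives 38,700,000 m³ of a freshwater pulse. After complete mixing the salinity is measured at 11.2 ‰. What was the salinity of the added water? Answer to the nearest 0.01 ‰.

Salt balance: 15,200,000×31.6 + 38,700,000×S = 53,900,000×11.2
480,320,000 + 38,700,000·S = 603,680,000
S = (603,680,000 − 480,320,000) / 38,700,000 = 3.1876 ‰

3.19 ‰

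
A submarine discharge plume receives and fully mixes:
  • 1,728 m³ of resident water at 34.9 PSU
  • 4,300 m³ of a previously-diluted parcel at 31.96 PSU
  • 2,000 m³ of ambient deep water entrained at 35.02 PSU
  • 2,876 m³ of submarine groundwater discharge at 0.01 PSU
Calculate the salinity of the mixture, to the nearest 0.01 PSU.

Weighted by volume,
salt = 1,728×34.9 + 4,300×31.96 + 2,000×35.02 + 2,876×0.01 = 60,307.2 + 137,428 + 70,040 + 28.76 = 267,803.96
volume = 1,728 + 4,300 + 2,000 + 2,876 = 10,904 m³
S = 267,803.96 / 10,904 = 24.5602 PSU

24.56 PSU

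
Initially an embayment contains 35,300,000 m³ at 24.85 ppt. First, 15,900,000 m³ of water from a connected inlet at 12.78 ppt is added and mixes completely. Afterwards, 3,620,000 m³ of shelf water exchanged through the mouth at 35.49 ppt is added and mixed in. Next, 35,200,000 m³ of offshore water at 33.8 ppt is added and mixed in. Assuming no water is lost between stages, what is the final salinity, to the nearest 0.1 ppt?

Conserving salt mass:
Initial salt = 35,300,000×24.85 = 877,205,000
After stage 1: salt = 877,205,000 + 15,900,000×12.78 = 1,080,407,000; volume = 51,200,000 m³; S = 21.102 ppt
After stage 2: salt = 1,080,407,000 + 3,620,000×35.49 = 1,208,880,800; volume = 54,820,000 m³; S = 22.052 ppt
After stage 3: salt = 1,208,880,800 + 35,200,000×33.8 = 2,398,640,800; volume = 90,020,000 m³
S = 2,398,640,800 / 90,020,000 = 26.6456 ppt

26.6 ppt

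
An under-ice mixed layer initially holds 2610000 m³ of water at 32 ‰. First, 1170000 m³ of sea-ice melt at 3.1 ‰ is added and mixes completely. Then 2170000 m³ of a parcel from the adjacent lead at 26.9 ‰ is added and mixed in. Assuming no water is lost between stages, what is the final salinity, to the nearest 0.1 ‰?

24.5 ‰

Weighted by volume,
Initial salt = 2,610,000×32 = 83,520,000
After stage 1: salt = 83,520,000 + 1,170,000×3.1 = 87,147,000; volume = 3,780,000 m³; S = 23.055 ‰
After stage 2: salt = 87,147,000 + 2,170,000×26.9 = 145,520,000; volume = 5,950,000 m³
S = 145,520,000 / 5,950,000 = 24.4571 ‰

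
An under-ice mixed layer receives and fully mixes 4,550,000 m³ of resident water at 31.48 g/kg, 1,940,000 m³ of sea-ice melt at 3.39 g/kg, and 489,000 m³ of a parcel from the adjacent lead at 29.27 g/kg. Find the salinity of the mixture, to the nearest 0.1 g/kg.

Total salt / total volume:
salt = 4,550,000×31.48 + 1,940,000×3.39 + 489,000×29.27 = 143,234,000 + 6,576,600 + 14,313,030 = 164,123,630
volume = 4,550,000 + 1,940,000 + 489,000 = 6,979,000 m³
S = 164,123,630 / 6,979,000 = 23.517 g/kg

23.5 g/kg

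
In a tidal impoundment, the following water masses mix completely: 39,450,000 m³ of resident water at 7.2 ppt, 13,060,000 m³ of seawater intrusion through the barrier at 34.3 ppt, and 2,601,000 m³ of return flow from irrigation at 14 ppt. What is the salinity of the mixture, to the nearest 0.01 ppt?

Mass of salt is conserved:
salt = 39,450,000×7.2 + 13,060,000×34.3 + 2,601,000×14 = 284,040,000 + 447,958,000 + 36,414,000 = 768,412,000
volume = 39,450,000 + 13,060,000 + 2,601,000 = 55,111,000 m³
S = 768,412,000 / 55,111,000 = 13.943 ppt

13.94 ppt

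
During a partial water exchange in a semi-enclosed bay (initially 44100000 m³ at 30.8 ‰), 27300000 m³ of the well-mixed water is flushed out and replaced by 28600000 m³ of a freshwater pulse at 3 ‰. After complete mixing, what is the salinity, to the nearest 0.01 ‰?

13.29 ‰

Remaining after removal: 16,800,000 m³ at 30.8 ‰ (salt = 517,440,000)
After addition: salt = 517,440,000 + 28,600,000×3 = 603,240,000; volume = 45,400,000 m³
S = 603,240,000 / 45,400,000 = 13.2872 ‰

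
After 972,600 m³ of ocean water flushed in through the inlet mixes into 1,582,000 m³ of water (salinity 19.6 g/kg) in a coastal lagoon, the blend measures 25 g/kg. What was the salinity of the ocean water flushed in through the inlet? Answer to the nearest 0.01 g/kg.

33.78 g/kg

Salt balance: 1,582,000×19.6 + 972,600×S = 2,554,600×25
31,007,200 + 972,600·S = 63,865,000
S = (63,865,000 − 31,007,200) / 972,600 = 33.7835 g/kg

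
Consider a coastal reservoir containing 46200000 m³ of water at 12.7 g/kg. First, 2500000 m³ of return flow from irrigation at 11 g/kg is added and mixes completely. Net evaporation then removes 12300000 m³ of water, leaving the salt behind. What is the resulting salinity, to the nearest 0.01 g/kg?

After mixing: salt = 46,200,000×12.7 + 2,500,000×11 = 614,240,000; volume = 48,700,000 m³
After evaporation: salt unchanged = 614,240,000; volume = 48,700,000 − 12,300,000 = 36,400,000 m³
S = 614,240,000 / 36,400,000 = 16.8747 g/kg

16.87 g/kg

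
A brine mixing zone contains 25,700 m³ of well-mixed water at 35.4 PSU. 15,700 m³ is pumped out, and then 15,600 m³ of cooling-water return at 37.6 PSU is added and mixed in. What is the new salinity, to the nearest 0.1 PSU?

Remaining after removal: 10,000 m³ at 35.4 PSU (salt = 354,000)
After addition: salt = 354,000 + 15,600×37.6 = 940,560; volume = 25,600 m³
S = 940,560 / 25,600 = 36.7406 PSU

36.7 PSU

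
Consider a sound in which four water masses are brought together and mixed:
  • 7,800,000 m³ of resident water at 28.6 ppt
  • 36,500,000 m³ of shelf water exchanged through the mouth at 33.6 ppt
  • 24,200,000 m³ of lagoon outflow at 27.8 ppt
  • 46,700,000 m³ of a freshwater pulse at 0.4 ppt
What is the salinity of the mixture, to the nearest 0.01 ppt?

Salt balance:
salt = 7,800,000×28.6 + 36,500,000×33.6 + 24,200,000×27.8 + 46,700,000×0.4 = 223,080,000 + 1,226,400,000 + 672,760,000 + 18,680,000 = 2,140,920,000
volume = 7,800,000 + 36,500,000 + 24,200,000 + 46,700,000 = 115,200,000 m³
S = 2,140,920,000 / 115,200,000 = 18.5844 ppt

18.58 ppt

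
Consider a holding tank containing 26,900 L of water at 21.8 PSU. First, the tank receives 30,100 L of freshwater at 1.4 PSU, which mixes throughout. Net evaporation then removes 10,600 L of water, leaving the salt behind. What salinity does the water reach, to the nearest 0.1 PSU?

13.5 PSU

After mixing: salt = 26,900×21.8 + 30,100×1.4 = 628,560; volume = 57,000 L
After evaporation: salt unchanged = 628,560; volume = 57,000 − 10,600 = 46,400 L
S = 628,560 / 46,400 = 13.5466 PSU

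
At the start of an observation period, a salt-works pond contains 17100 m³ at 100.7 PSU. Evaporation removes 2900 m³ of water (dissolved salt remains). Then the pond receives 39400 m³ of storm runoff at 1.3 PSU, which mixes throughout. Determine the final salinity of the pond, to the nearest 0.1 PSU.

33.1 PSU

After evaporation: salt = 17,100×100.7 = 1,721,970; volume = 17,100 − 2,900 = 14,200 m³
After mixing: salt = 1,721,970 + 39,400×1.3 = 1,773,190; volume = 14,200 + 39,400 = 53,600 m³
S = 1,773,190 / 53,600 = 33.0819 PSU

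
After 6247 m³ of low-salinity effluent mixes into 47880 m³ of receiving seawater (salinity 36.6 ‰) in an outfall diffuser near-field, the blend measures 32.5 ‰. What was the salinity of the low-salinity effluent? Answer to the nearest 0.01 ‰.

Salt balance: 47,880×36.6 + 6,247×S = 54,127×32.5
1,752,408 + 6,247·S = 1,759,127.5
S = (1,759,127.5 − 1,752,408) / 6,247 = 1.0756 ‰

1.08 ‰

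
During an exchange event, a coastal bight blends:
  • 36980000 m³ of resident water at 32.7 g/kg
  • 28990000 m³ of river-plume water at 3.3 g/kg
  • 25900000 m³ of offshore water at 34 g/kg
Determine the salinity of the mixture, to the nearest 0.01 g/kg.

23.79 g/kg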